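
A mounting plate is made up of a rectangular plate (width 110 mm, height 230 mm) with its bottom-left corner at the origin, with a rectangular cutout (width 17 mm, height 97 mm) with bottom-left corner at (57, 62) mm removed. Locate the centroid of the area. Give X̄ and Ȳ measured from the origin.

Part | A | x̄ᵢ | ȳᵢ | A·x̄ᵢ | A·ȳᵢ
plate | 25300.00 | 55.00 | 115.00 | 1391500.00 | 2909500.00
hole | -1649.00 | 65.50 | 110.50 | -108009.50 | -182214.50
Σ | 23651.00 |  |  | 1283490.50 | 2727285.50
X̄ = 1283490.50 / 23651.00 = 54.27 mm
Ȳ = 2727285.50 / 23651.00 = 115.31 mm

X̄ = 54.27 mm, Ȳ = 115.31 mm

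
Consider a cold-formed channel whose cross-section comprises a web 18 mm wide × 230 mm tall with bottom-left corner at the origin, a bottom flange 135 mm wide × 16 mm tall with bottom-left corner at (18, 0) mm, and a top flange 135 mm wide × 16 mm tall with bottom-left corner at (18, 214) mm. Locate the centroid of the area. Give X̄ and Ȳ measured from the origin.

web: A = 18 × 230 = 4140.00, centroid at (9.00, 115.00).
bottom flange: A = 135 × 16 = 2160.00, centroid at (85.50, 8.00).
top flange: A = 135 × 16 = 2160.00, centroid at (85.50, 222.00).
ΣA = 8460.00 mm²
ΣAX̄ = (4140.00)(9.00) + (2160.00)(85.50) + (2160.00)(85.50) = 406620.00 mm³
ΣAȲ = (4140.00)(115.00) + (2160.00)(8.00) + (2160.00)(222.00) = 972900.00 mm³
X̄ = 406620.00 / 8460.00 = 48.06 mm
Ȳ = 972900.00 / 8460.00 = 115.00 mm

X̄ = 48.06 mm, Ȳ = 115.00 mm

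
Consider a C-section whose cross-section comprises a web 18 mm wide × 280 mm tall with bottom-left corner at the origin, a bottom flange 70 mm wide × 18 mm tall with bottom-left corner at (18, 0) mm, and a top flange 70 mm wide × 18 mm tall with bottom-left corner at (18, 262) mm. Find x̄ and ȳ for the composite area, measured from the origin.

x̄ = 23.67 mm, ȳ = 140.00 mm

Part | A | x̄ᵢ | ȳᵢ | A·x̄ᵢ | A·ȳᵢ
web | 5040.00 | 9.00 | 140.00 | 45360.00 | 705600.00
bottom flange | 1260.00 | 53.00 | 9.00 | 66780.00 | 11340.00
top flange | 1260.00 | 53.00 | 271.00 | 66780.00 | 341460.00
Σ | 7560.00 |  |  | 178920.00 | 1058400.00
x̄ = 178920.00 / 7560.00 = 23.67 mm
ȳ = 1058400.00 / 7560.00 = 140.00 mm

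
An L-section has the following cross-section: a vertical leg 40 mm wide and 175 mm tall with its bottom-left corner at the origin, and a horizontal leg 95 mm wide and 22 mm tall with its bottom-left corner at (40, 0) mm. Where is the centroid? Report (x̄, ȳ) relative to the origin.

Part | A | x̄ᵢ | ȳᵢ | A·x̄ᵢ | A·ȳᵢ
vertical leg | 7000.00 | 20.00 | 87.50 | 140000.00 | 612500.00
horizontal leg | 2090.00 | 87.50 | 11.00 | 182875.00 | 22990.00
Σ | 9090.00 |  |  | 322875.00 | 635490.00
x̄ = 322875.00 / 9090.00 = 35.52 mm
ȳ = 635490.00 / 9090.00 = 69.91 mm

x̄ = 35.52 mm, ȳ = 69.91 mm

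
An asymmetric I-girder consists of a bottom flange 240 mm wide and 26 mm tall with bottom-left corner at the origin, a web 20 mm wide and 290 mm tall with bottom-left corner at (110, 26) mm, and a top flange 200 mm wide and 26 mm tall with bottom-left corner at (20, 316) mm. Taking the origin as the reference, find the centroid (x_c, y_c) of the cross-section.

Part | A | x̄ᵢ | ȳᵢ | A·x̄ᵢ | A·ȳᵢ
bottom flange | 6240.00 | 120.00 | 13.00 | 748800.00 | 81120.00
web | 5800.00 | 120.00 | 171.00 | 696000.00 | 991800.00
top flange | 5200.00 | 120.00 | 329.00 | 624000.00 | 1710800.00
Σ | 17240.00 |  |  | 2068800.00 | 2783720.00
x_c = 2068800.00 / 17240.00 = 120.00 mm
y_c = 2783720.00 / 17240.00 = 161.47 mm

x_c = 120.00 mm, y_c = 161.47 mm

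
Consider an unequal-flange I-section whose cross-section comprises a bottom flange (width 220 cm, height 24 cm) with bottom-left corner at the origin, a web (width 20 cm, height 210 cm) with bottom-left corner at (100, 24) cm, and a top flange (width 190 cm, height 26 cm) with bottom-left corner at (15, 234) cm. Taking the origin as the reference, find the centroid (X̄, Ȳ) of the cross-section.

Part | A | x̄ᵢ | ȳᵢ | A·x̄ᵢ | A·ȳᵢ
bottom flange | 5280.00 | 110.00 | 12.00 | 580800.00 | 63360.00
web | 4200.00 | 110.00 | 129.00 | 462000.00 | 541800.00
top flange | 4940.00 | 110.00 | 247.00 | 543400.00 | 1220180.00
Σ | 14420.00 |  |  | 1586200.00 | 1825340.00
X̄ = 1586200.00 / 14420.00 = 110.00 cm
Ȳ = 1825340.00 / 14420.00 = 126.58 cm

X̄ = 110.00 cm, Ȳ = 126.58 cm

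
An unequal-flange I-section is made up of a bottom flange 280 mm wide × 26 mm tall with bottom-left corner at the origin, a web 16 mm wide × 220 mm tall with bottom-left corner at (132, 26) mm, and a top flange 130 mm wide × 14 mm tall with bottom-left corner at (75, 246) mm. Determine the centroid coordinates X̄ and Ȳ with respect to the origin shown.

X̄ = 140.00 mm, Ȳ = 81.92 mm

Part | A | x̄ᵢ | ȳᵢ | A·x̄ᵢ | A·ȳᵢ
bottom flange | 7280.00 | 140.00 | 13.00 | 1019200.00 | 94640.00
web | 3520.00 | 140.00 | 136.00 | 492800.00 | 478720.00
top flange | 1820.00 | 140.00 | 253.00 | 254800.00 | 460460.00
Σ | 12620.00 |  |  | 1766800.00 | 1033820.00
X̄ = 1766800.00 / 12620.00 = 140.00 mm
Ȳ = 1033820.00 / 12620.00 = 81.92 mm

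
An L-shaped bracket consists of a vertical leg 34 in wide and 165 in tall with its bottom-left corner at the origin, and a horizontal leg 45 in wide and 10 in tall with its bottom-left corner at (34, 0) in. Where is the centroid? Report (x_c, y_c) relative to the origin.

vertical leg: A = 34 × 165 = 5610.00, centroid at (17.00, 82.50).
horizontal leg: A = 45 × 10 = 450.00, centroid at (56.50, 5.00).
ΣA = 6060.00 in², ΣAx_c = 120795.00 in³, ΣAy_c = 465075.00 in³.
x_c = 120795.00/6060.00 = 19.93 in; y_c = 465075.00/6060.00 = 76.75 in.

x_c = 19.93 in, y_c = 76.75 in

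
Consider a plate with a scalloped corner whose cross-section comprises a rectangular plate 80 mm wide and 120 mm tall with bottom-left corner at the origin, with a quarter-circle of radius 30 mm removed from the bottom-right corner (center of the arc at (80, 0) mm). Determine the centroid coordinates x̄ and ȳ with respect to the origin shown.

plate: A = 80 × 120 = 9600.00, centroid at (40.00, 60.00).
removed quarter-circle: A = −¼π·30² = -706.86, centroid at (67.27, 12.73).
ΣA = 8893.14 mm²
ΣAx̄ = (9600.00)(40.00) + (-706.86)(67.27) = 336451.33 mm³
ΣAȳ = (9600.00)(60.00) + (-706.86)(12.73) = 567000.00 mm³
x̄ = 336451.33 / 8893.14 = 37.83 mm
ȳ = 567000.00 / 8893.14 = 63.76 mm

x̄ = 37.83 mm, ȳ = 63.76 mm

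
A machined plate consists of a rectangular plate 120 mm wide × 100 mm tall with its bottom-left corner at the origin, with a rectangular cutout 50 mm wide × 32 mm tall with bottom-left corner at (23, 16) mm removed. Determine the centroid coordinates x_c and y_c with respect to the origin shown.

x_c = 61.85 mm, y_c = 52.77 mm

Part | A | x̄ᵢ | ȳᵢ | A·x̄ᵢ | A·ȳᵢ
plate | 12000.00 | 60.00 | 50.00 | 720000.00 | 600000.00
hole | -1600.00 | 48.00 | 32.00 | -76800.00 | -51200.00
Σ | 10400.00 |  |  | 643200.00 | 548800.00
x_c = 643200.00 / 10400.00 = 61.85 mm
y_c = 548800.00 / 10400.00 = 52.77 mm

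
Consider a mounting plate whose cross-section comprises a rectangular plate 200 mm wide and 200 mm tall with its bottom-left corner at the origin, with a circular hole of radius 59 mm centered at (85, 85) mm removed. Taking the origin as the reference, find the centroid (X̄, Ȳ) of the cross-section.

X̄ = 105.64 mm, Ȳ = 105.64 mm

plate: A = 200 × 200 = 40000.00, centroid at (100.00, 100.00).
hole: A = −π·59² = -10935.88, centroid at (85.00, 85.00).
ΣA = 29064.12 mm²
ΣAX̄ = (40000.00)(100.00) + (-10935.88)(85.00) = 3070449.86 mm³
ΣAȲ = (40000.00)(100.00) + (-10935.88)(85.00) = 3070449.86 mm³
X̄ = 3070449.86 / 29064.12 = 105.64 mm
Ȳ = 3070449.86 / 29064.12 = 105.64 mm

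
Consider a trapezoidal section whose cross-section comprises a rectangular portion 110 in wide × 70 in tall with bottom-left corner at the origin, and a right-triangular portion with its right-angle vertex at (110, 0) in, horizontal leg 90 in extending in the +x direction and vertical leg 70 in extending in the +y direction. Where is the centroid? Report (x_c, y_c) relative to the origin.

rectangular portion: A = 110 × 70 = 7700.00, centroid at (55.00, 35.00).
triangular portion: A = ½·90·70 = 3150.00, centroid at (140.00, 23.33).
ΣA = 10850.00 in², ΣAx_c = 864500.00 in³, ΣAy_c = 343000.00 in³.
x_c = 864500.00/10850.00 = 79.68 in; y_c = 343000.00/10850.00 = 31.61 in.

x_c = 79.68 in, y_c = 31.61 in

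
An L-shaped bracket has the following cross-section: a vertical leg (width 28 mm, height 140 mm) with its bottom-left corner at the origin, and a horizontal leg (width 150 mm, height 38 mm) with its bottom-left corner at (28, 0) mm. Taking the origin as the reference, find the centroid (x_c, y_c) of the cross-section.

x_c = 66.73 mm, y_c = 39.78 mm

vertical leg: A = 28 × 140 = 3920.00, centroid at (14.00, 70.00).
horizontal leg: A = 150 × 38 = 5700.00, centroid at (103.00, 19.00).
ΣA = 9620.00 mm²
ΣAx_c = (3920.00)(14.00) + (5700.00)(103.00) = 641980.00 mm³
ΣAy_c = (3920.00)(70.00) + (5700.00)(19.00) = 382700.00 mm³
x_c = 641980.00 / 9620.00 = 66.73 mm
y_c = 382700.00 / 9620.00 = 39.78 mm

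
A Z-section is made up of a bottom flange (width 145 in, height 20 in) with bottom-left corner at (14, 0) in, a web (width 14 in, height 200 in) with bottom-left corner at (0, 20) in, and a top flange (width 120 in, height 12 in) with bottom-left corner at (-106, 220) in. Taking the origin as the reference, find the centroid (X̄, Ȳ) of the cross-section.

X̄ = 28.60 in, Ȳ = 96.70 in

bottom flange: A = 145 × 20 = 2900.00, centroid at (86.50, 10.00).
web: A = 14 × 200 = 2800.00, centroid at (7.00, 120.00).
top flange: A = 120 × 12 = 1440.00, centroid at (-46.00, 226.00).
ΣA = 7140.00 in², ΣAX̄ = 204210.00 in³, ΣAȲ = 690440.00 in³.
X̄ = 204210.00/7140.00 = 28.60 in; Ȳ = 690440.00/7140.00 = 96.70 in.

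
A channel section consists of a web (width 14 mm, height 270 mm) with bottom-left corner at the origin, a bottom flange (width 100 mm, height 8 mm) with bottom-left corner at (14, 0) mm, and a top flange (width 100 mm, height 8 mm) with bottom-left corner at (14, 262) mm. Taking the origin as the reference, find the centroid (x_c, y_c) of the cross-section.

web: A = 14 × 270 = 3780.00, centroid at (7.00, 135.00).
bottom flange: A = 100 × 8 = 800.00, centroid at (64.00, 4.00).
top flange: A = 100 × 8 = 800.00, centroid at (64.00, 266.00).
ΣA = 5380.00 mm², ΣAx_c = 128860.00 mm³, ΣAy_c = 726300.00 mm³.
x_c = 128860.00/5380.00 = 23.95 mm; y_c = 726300.00/5380.00 = 135.00 mm.

x_c = 23.95 mm, y_c = 135.00 mm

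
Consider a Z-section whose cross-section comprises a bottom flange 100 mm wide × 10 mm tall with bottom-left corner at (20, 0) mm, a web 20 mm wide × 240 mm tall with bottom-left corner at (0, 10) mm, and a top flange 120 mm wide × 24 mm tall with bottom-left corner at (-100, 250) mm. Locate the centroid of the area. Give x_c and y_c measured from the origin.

x_c = 0.32 mm, y_c = 159.40 mm

bottom flange: A = 100 × 10 = 1000.00, centroid at (70.00, 5.00).
web: A = 20 × 240 = 4800.00, centroid at (10.00, 130.00).
top flange: A = 120 × 24 = 2880.00, centroid at (-40.00, 262.00).
ΣA = 8680.00 mm², ΣAx_c = 2800.00 mm³, ΣAy_c = 1383560.00 mm³.
x_c = 2800.00/8680.00 = 0.32 mm; y_c = 1383560.00/8680.00 = 159.40 mm.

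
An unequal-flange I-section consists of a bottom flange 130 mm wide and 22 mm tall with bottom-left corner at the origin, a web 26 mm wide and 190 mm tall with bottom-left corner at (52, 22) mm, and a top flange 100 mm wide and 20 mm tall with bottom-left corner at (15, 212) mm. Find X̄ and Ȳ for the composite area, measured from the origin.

X̄ = 65.00 mm, Ȳ = 107.49 mm

bottom flange: A = 130 × 22 = 2860.00, centroid at (65.00, 11.00).
web: A = 26 × 190 = 4940.00, centroid at (65.00, 117.00).
top flange: A = 100 × 20 = 2000.00, centroid at (65.00, 222.00).
ΣA = 9800.00 mm²
ΣAX̄ = (2860.00)(65.00) + (4940.00)(65.00) + (2000.00)(65.00) = 637000.00 mm³
ΣAȲ = (2860.00)(11.00) + (4940.00)(117.00) + (2000.00)(222.00) = 1053440.00 mm³
X̄ = 637000.00 / 9800.00 = 65.00 mm
Ȳ = 1053440.00 / 9800.00 = 107.49 mm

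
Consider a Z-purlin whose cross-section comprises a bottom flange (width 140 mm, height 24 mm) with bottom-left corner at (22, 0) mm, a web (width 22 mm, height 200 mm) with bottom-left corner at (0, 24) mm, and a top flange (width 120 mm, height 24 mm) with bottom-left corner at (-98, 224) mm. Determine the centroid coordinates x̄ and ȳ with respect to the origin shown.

Part | A | x̄ᵢ | ȳᵢ | A·x̄ᵢ | A·ȳᵢ
bottom flange | 3360.00 | 92.00 | 12.00 | 309120.00 | 40320.00
web | 4400.00 | 11.00 | 124.00 | 48400.00 | 545600.00
top flange | 2880.00 | -38.00 | 236.00 | -109440.00 | 679680.00
Σ | 10640.00 |  |  | 248080.00 | 1265600.00
x̄ = 248080.00 / 10640.00 = 23.32 mm
ȳ = 1265600.00 / 10640.00 = 118.95 mm

x̄ = 23.32 mm, ȳ = 118.95 mm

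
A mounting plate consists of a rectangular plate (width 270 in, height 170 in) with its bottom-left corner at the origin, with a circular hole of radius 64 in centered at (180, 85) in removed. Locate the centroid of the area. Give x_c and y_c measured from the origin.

Part | A | x̄ᵢ | ȳᵢ | A·x̄ᵢ | A·ȳᵢ
plate | 45900.00 | 135.00 | 85.00 | 6196500.00 | 3901500.00
hole | -12867.96 | 180.00 | 85.00 | -2316233.43 | -1093776.90
Σ | 33032.04 |  |  | 3880266.57 | 2807723.10
x_c = 3880266.57 / 33032.04 = 117.47 in
y_c = 2807723.10 / 33032.04 = 85.00 in

x_c = 117.47 in, y_c = 85.00 in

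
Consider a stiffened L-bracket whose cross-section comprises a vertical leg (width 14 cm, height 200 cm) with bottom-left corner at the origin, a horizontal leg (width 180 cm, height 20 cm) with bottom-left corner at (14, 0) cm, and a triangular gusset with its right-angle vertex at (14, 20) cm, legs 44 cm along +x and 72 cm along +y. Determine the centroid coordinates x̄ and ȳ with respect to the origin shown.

x̄ = 55.04 cm, ȳ = 48.31 cm

vertical leg: A = 14 × 200 = 2800.00, centroid at (7.00, 100.00).
horizontal leg: A = 180 × 20 = 3600.00, centroid at (104.00, 10.00).
gusset: A = ½·44·72 = 1584.00, centroid at (28.67, 44.00).
ΣA = 7984.00 cm², ΣAx̄ = 439408.00 cm³, ΣAȳ = 385696.00 cm³.
x̄ = 439408.00/7984.00 = 55.04 cm; ȳ = 385696.00/7984.00 = 48.31 cm.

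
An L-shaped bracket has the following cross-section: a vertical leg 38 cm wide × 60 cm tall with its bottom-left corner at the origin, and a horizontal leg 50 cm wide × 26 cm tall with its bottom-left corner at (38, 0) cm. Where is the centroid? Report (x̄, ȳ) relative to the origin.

vertical leg: A = 38 × 60 = 2280.00, centroid at (19.00, 30.00).
horizontal leg: A = 50 × 26 = 1300.00, centroid at (63.00, 13.00).
ΣA = 3580.00 cm²
ΣAx̄ = (2280.00)(19.00) + (1300.00)(63.00) = 125220.00 cm³
ΣAȳ = (2280.00)(30.00) + (1300.00)(13.00) = 85300.00 cm³
x̄ = 125220.00 / 3580.00 = 34.98 cm
ȳ = 85300.00 / 3580.00 = 23.83 cm

x̄ = 34.98 cm, ȳ = 23.83 cm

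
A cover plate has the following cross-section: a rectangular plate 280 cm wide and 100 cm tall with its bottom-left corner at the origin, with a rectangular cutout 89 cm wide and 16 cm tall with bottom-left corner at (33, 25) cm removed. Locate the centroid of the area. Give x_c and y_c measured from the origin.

x_c = 143.35 cm, y_c = 50.91 cm

Part | A | x̄ᵢ | ȳᵢ | A·x̄ᵢ | A·ȳᵢ
plate | 28000.00 | 140.00 | 50.00 | 3920000.00 | 1400000.00
hole | -1424.00 | 77.50 | 33.00 | -110360.00 | -46992.00
Σ | 26576.00 |  |  | 3809640.00 | 1353008.00
x_c = 3809640.00 / 26576.00 = 143.35 cm
y_c = 1353008.00 / 26576.00 = 50.91 cm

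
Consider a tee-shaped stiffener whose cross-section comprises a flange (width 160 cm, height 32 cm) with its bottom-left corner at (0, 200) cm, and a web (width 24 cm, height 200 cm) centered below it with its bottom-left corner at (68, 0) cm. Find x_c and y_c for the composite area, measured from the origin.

x_c = 80.00 cm, y_c = 159.87 cm

Part | A | x̄ᵢ | ȳᵢ | A·x̄ᵢ | A·ȳᵢ
web | 4800.00 | 80.00 | 100.00 | 384000.00 | 480000.00
flange | 5120.00 | 80.00 | 216.00 | 409600.00 | 1105920.00
Σ | 9920.00 |  |  | 793600.00 | 1585920.00
x_c = 793600.00 / 9920.00 = 80.00 cm
y_c = 1585920.00 / 9920.00 = 159.87 cm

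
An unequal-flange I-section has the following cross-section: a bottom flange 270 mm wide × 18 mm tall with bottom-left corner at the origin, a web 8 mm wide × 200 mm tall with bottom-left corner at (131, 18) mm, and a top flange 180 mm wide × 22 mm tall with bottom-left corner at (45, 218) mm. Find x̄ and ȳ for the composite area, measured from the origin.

x̄ = 135.00 mm, ȳ = 109.35 mm

bottom flange: A = 270 × 18 = 4860.00, centroid at (135.00, 9.00).
web: A = 8 × 200 = 1600.00, centroid at (135.00, 118.00).
top flange: A = 180 × 22 = 3960.00, centroid at (135.00, 229.00).
ΣA = 10420.00 mm²
ΣAx̄ = (4860.00)(135.00) + (1600.00)(135.00) + (3960.00)(135.00) = 1406700.00 mm³
ΣAȳ = (4860.00)(9.00) + (1600.00)(118.00) + (3960.00)(229.00) = 1139380.00 mm³
x̄ = 1406700.00 / 10420.00 = 135.00 mm
ȳ = 1139380.00 / 10420.00 = 109.35 mm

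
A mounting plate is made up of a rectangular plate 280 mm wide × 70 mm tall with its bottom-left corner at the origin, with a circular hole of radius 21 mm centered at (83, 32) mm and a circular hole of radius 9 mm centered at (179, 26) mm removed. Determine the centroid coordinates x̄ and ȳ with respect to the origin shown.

x̄ = 143.84 mm, ȳ = 35.36 mm

Part | A | x̄ᵢ | ȳᵢ | A·x̄ᵢ | A·ȳᵢ
plate | 19600.00 | 140.00 | 35.00 | 2744000.00 | 686000.00
hole 1 | -1385.44 | 83.00 | 32.00 | -114991.72 | -44334.16
hole 2 | -254.47 | 179.00 | 26.00 | -45549.95 | -6616.19
Σ | 17960.09 |  |  | 2583458.33 | 635049.65
x̄ = 2583458.33 / 17960.09 = 143.84 mm
ȳ = 635049.65 / 17960.09 = 35.36 mm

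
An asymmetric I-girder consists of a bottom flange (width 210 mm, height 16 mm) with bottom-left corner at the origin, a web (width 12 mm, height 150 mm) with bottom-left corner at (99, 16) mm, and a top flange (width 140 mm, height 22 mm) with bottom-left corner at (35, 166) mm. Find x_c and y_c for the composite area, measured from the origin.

x_c = 105.00 mm, y_c = 89.30 mm

bottom flange: A = 210 × 16 = 3360.00, centroid at (105.00, 8.00).
web: A = 12 × 150 = 1800.00, centroid at (105.00, 91.00).
top flange: A = 140 × 22 = 3080.00, centroid at (105.00, 177.00).
ΣA = 8240.00 mm², ΣAx_c = 865200.00 mm³, ΣAy_c = 735840.00 mm³.
x_c = 865200.00/8240.00 = 105.00 mm; y_c = 735840.00/8240.00 = 89.30 mm.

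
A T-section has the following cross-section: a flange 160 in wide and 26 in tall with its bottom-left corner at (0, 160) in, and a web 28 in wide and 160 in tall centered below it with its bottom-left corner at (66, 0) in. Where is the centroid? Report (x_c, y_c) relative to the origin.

Part | A | x̄ᵢ | ȳᵢ | A·x̄ᵢ | A·ȳᵢ
web | 4480.00 | 80.00 | 80.00 | 358400.00 | 358400.00
flange | 4160.00 | 80.00 | 173.00 | 332800.00 | 719680.00
Σ | 8640.00 |  |  | 691200.00 | 1078080.00
x_c = 691200.00 / 8640.00 = 80.00 in
y_c = 1078080.00 / 8640.00 = 124.78 in

x_c = 80.00 in, y_c = 124.78 in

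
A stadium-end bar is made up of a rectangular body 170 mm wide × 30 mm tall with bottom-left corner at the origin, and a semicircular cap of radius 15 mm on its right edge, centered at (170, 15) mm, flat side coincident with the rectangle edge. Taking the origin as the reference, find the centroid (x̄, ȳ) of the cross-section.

x̄ = 90.92 mm, ȳ = 15.00 mm

Part | A | x̄ᵢ | ȳᵢ | A·x̄ᵢ | A·ȳᵢ
rectangular body | 5100.00 | 85.00 | 15.00 | 433500.00 | 76500.00
semicircular end | 353.43 | 176.37 | 15.00 | 62332.96 | 5301.44
Σ | 5453.43 |  |  | 495832.96 | 81801.44
x̄ = 495832.96 / 5453.43 = 90.92 mm
ȳ = 81801.44 / 5453.43 = 15.00 mm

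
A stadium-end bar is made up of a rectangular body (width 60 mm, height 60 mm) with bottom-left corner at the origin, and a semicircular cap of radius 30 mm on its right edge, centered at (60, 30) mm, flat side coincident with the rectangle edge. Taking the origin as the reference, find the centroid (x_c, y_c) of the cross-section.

x_c = 42.05 mm, y_c = 30.00 mm

rectangular body: A = 60 × 60 = 3600.00, centroid at (30.00, 30.00).
semicircular end: A = ½π·30² = 1413.72, centroid at (72.73, 30.00).
ΣA = 5013.72 mm², ΣAx_c = 210823.00 mm³, ΣAy_c = 150411.50 mm³.
x_c = 210823.00/5013.72 = 42.05 mm; y_c = 150411.50/5013.72 = 30.00 mm.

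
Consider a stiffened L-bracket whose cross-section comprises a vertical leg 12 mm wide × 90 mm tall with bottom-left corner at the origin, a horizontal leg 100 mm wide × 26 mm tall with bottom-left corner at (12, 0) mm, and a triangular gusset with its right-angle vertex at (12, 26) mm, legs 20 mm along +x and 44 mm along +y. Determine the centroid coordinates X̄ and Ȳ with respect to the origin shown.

X̄ = 42.69 mm, Ȳ = 24.34 mm

vertical leg: A = 12 × 90 = 1080.00, centroid at (6.00, 45.00).
horizontal leg: A = 100 × 26 = 2600.00, centroid at (62.00, 13.00).
gusset: A = ½·20·44 = 440.00, centroid at (18.67, 40.67).
ΣA = 4120.00 mm², ΣAX̄ = 175893.33 mm³, ΣAȲ = 100293.33 mm³.
X̄ = 175893.33/4120.00 = 42.69 mm; Ȳ = 100293.33/4120.00 = 24.34 mm.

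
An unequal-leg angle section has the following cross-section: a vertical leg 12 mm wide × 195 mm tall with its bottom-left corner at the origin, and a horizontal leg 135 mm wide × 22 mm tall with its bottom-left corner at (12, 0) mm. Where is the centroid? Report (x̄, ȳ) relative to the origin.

vertical leg: A = 12 × 195 = 2340.00, centroid at (6.00, 97.50).
horizontal leg: A = 135 × 22 = 2970.00, centroid at (79.50, 11.00).
ΣA = 5310.00 mm²
ΣAx̄ = (2340.00)(6.00) + (2970.00)(79.50) = 250155.00 mm³
ΣAȳ = (2340.00)(97.50) + (2970.00)(11.00) = 260820.00 mm³
x̄ = 250155.00 / 5310.00 = 47.11 mm
ȳ = 260820.00 / 5310.00 = 49.12 mm

x̄ = 47.11 mm, ȳ = 49.12 mm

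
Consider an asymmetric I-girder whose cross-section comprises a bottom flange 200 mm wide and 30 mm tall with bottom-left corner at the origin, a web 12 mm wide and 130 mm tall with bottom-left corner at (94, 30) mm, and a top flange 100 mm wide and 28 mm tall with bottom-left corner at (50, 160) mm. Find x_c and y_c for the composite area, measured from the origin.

x_c = 100.00 mm, y_c = 70.02 mm

Part | A | x̄ᵢ | ȳᵢ | A·x̄ᵢ | A·ȳᵢ
bottom flange | 6000.00 | 100.00 | 15.00 | 600000.00 | 90000.00
web | 1560.00 | 100.00 | 95.00 | 156000.00 | 148200.00
top flange | 2800.00 | 100.00 | 174.00 | 280000.00 | 487200.00
Σ | 10360.00 |  |  | 1036000.00 | 725400.00
x_c = 1036000.00 / 10360.00 = 100.00 mm
y_c = 725400.00 / 10360.00 = 70.02 mm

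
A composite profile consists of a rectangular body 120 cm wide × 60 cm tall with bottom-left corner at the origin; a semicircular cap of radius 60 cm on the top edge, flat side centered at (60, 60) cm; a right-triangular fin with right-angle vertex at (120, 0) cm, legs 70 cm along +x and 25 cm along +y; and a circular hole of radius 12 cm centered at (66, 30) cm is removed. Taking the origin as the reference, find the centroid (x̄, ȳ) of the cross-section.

Part | A | x̄ᵢ | ȳᵢ | A·x̄ᵢ | A·ȳᵢ
rectangular body | 7200.00 | 60.00 | 30.00 | 432000.00 | 216000.00
semicircular top | 5654.87 | 60.00 | 85.46 | 339292.01 | 483292.01
triangular fin | 875.00 | 143.33 | 8.33 | 125416.67 | 7291.67
hole | -452.39 | 66.00 | 30.00 | -29857.70 | -13571.68
Σ | 13277.48 |  |  | 866850.98 | 693011.99
x̄ = 866850.98 / 13277.48 = 65.29 cm
ȳ = 693011.99 / 13277.48 = 52.19 cm

x̄ = 65.29 cm, ȳ = 52.19 cm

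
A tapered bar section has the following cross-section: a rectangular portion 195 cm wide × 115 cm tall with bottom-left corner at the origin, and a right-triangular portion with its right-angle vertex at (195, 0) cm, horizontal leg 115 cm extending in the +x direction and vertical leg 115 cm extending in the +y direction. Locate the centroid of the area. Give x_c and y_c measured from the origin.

rectangular portion: A = 195 × 115 = 22425.00, centroid at (97.50, 57.50).
triangular portion: A = ½·115·115 = 6612.50, centroid at (233.33, 38.33).
ΣA = 29037.50 cm²
ΣAx_c = (22425.00)(97.50) + (6612.50)(233.33) = 3729354.17 cm³
ΣAy_c = (22425.00)(57.50) + (6612.50)(38.33) = 1542916.67 cm³
x_c = 3729354.17 / 29037.50 = 128.43 cm
y_c = 1542916.67 / 29037.50 = 53.14 cm

x_c = 128.43 cm, y_c = 53.14 cm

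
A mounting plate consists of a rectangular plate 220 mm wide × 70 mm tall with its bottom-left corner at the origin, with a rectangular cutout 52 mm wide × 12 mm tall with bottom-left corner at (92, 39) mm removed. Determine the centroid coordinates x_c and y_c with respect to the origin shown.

plate: A = 220 × 70 = 15400.00, centroid at (110.00, 35.00).
hole: A = −(52 × 12) = -624.00, centroid at (118.00, 45.00).
ΣA = 14776.00 mm², ΣAx_c = 1620368.00 mm³, ΣAy_c = 510920.00 mm³.
x_c = 1620368.00/14776.00 = 109.66 mm; y_c = 510920.00/14776.00 = 34.58 mm.

x_c = 109.66 mm, y_c = 34.58 mm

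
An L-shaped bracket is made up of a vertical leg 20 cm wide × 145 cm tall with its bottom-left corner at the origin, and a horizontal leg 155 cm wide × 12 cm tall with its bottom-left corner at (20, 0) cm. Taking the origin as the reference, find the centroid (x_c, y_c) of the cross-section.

vertical leg: A = 20 × 145 = 2900.00, centroid at (10.00, 72.50).
horizontal leg: A = 155 × 12 = 1860.00, centroid at (97.50, 6.00).
ΣA = 4760.00 cm²
ΣAx_c = (2900.00)(10.00) + (1860.00)(97.50) = 210350.00 cm³
ΣAy_c = (2900.00)(72.50) + (1860.00)(6.00) = 221410.00 cm³
x_c = 210350.00 / 4760.00 = 44.19 cm
y_c = 221410.00 / 4760.00 = 46.51 cm

x_c = 44.19 cm, y_c = 46.51 cm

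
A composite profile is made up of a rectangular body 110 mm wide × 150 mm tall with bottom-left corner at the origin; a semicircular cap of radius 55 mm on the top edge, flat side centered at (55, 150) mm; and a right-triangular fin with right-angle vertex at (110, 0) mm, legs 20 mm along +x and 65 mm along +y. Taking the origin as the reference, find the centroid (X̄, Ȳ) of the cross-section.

rectangular body: A = 110 × 150 = 16500.00, centroid at (55.00, 75.00).
semicircular top: A = ½π·55² = 4751.66, centroid at (55.00, 173.34).
triangular fin: A = ½·20·65 = 650.00, centroid at (116.67, 21.67).
ΣA = 21901.66 mm²
ΣAX̄ = (16500.00)(55.00) + (4751.66)(55.00) + (650.00)(116.67) = 1244674.57 mm³
ΣAȲ = (16500.00)(75.00) + (4751.66)(173.34) + (650.00)(21.67) = 2075248.83 mm³
X̄ = 1244674.57 / 21901.66 = 56.83 mm
Ȳ = 2075248.83 / 21901.66 = 94.75 mm

X̄ = 56.83 mm, Ȳ = 94.75 mm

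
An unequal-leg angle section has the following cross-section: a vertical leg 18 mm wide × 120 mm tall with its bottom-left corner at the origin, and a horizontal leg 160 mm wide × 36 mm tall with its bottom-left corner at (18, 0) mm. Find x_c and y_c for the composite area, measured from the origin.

x_c = 73.73 mm, y_c = 29.45 mm

vertical leg: A = 18 × 120 = 2160.00, centroid at (9.00, 60.00).
horizontal leg: A = 160 × 36 = 5760.00, centroid at (98.00, 18.00).
ΣA = 7920.00 mm²
ΣAx_c = (2160.00)(9.00) + (5760.00)(98.00) = 583920.00 mm³
ΣAy_c = (2160.00)(60.00) + (5760.00)(18.00) = 233280.00 mm³
x_c = 583920.00 / 7920.00 = 73.73 mm
y_c = 233280.00 / 7920.00 = 29.45 mm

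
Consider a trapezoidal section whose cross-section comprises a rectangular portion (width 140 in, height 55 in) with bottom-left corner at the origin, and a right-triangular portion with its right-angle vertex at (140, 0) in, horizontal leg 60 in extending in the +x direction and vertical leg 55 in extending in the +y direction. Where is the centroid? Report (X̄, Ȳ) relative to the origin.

X̄ = 85.88 in, Ȳ = 25.88 in

rectangular portion: A = 140 × 55 = 7700.00, centroid at (70.00, 27.50).
triangular portion: A = ½·60·55 = 1650.00, centroid at (160.00, 18.33).
ΣA = 9350.00 in², ΣAX̄ = 803000.00 in³, ΣAȲ = 242000.00 in³.
X̄ = 803000.00/9350.00 = 85.88 in; Ȳ = 242000.00/9350.00 = 25.88 in.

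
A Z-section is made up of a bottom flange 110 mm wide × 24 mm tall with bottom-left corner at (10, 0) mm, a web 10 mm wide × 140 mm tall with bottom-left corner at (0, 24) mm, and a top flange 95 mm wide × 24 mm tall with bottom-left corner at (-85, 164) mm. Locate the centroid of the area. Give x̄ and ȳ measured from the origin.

x̄ = 14.73 mm, ȳ = 89.33 mm

Part | A | x̄ᵢ | ȳᵢ | A·x̄ᵢ | A·ȳᵢ
bottom flange | 2640.00 | 65.00 | 12.00 | 171600.00 | 31680.00
web | 1400.00 | 5.00 | 94.00 | 7000.00 | 131600.00
top flange | 2280.00 | -37.50 | 176.00 | -85500.00 | 401280.00
Σ | 6320.00 |  |  | 93100.00 | 564560.00
x̄ = 93100.00 / 6320.00 = 14.73 mm
ȳ = 564560.00 / 6320.00 = 89.33 mm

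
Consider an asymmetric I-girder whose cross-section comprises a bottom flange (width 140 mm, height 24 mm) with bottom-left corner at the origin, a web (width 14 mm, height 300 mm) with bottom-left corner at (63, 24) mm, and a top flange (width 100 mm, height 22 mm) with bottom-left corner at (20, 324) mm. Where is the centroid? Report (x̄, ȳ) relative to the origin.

bottom flange: A = 140 × 24 = 3360.00, centroid at (70.00, 12.00).
web: A = 14 × 300 = 4200.00, centroid at (70.00, 174.00).
top flange: A = 100 × 22 = 2200.00, centroid at (70.00, 335.00).
ΣA = 9760.00 mm², ΣAx̄ = 683200.00 mm³, ΣAȳ = 1508120.00 mm³.
x̄ = 683200.00/9760.00 = 70.00 mm; ȳ = 1508120.00/9760.00 = 154.52 mm.

x̄ = 70.00 mm, ȳ = 154.52 mm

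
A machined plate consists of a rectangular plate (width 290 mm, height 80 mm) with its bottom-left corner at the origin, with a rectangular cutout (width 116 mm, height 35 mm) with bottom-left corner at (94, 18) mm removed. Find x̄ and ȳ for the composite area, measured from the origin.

x̄ = 143.52 mm, ȳ = 40.95 mm

plate: A = 290 × 80 = 23200.00, centroid at (145.00, 40.00).
hole: A = −(116 × 35) = -4060.00, centroid at (152.00, 35.50).
ΣA = 19140.00 mm²
ΣAx̄ = (23200.00)(145.00) + (-4060.00)(152.00) = 2746880.00 mm³
ΣAȳ = (23200.00)(40.00) + (-4060.00)(35.50) = 783870.00 mm³
x̄ = 2746880.00 / 19140.00 = 143.52 mm
ȳ = 783870.00 / 19140.00 = 40.95 mm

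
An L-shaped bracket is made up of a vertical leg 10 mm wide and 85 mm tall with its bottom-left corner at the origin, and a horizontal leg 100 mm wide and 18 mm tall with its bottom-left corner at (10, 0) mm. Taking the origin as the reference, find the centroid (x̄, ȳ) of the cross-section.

x̄ = 42.36 mm, ȳ = 19.75 mm

Part | A | x̄ᵢ | ȳᵢ | A·x̄ᵢ | A·ȳᵢ
vertical leg | 850.00 | 5.00 | 42.50 | 4250.00 | 36125.00
horizontal leg | 1800.00 | 60.00 | 9.00 | 108000.00 | 16200.00
Σ | 2650.00 |  |  | 112250.00 | 52325.00
x̄ = 112250.00 / 2650.00 = 42.36 mm
ȳ = 52325.00 / 2650.00 = 19.75 mm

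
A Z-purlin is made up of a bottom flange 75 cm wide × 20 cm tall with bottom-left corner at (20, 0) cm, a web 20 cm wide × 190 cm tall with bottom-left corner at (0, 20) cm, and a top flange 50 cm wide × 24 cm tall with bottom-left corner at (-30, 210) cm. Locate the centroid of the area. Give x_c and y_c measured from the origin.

bottom flange: A = 75 × 20 = 1500.00, centroid at (57.50, 10.00).
web: A = 20 × 190 = 3800.00, centroid at (10.00, 115.00).
top flange: A = 50 × 24 = 1200.00, centroid at (-5.00, 222.00).
ΣA = 6500.00 cm², ΣAx_c = 118250.00 cm³, ΣAy_c = 718400.00 cm³.
x_c = 118250.00/6500.00 = 18.19 cm; y_c = 718400.00/6500.00 = 110.52 cm.

x_c = 18.19 cm, y_c = 110.52 cm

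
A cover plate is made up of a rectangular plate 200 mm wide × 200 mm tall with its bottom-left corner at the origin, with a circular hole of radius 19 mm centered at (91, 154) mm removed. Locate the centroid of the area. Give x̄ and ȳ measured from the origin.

plate: A = 200 × 200 = 40000.00, centroid at (100.00, 100.00).
hole: A = −π·19² = -1134.11, centroid at (91.00, 154.00).
ΣA = 38865.89 mm², ΣAx̄ = 3896795.54 mm³, ΣAȳ = 3825346.30 mm³.
x̄ = 3896795.54/38865.89 = 100.26 mm; ȳ = 3825346.30/38865.89 = 98.42 mm.

x̄ = 100.26 mm, ȳ = 98.42 mm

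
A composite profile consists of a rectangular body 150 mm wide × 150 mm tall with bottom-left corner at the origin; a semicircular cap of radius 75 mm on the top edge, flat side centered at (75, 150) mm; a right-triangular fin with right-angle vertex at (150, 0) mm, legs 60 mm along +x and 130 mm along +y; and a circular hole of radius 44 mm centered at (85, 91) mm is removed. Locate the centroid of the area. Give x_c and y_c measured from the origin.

x_c = 85.62 mm, y_c = 99.80 mm

Part | A | x̄ᵢ | ȳᵢ | A·x̄ᵢ | A·ȳᵢ
rectangular body | 22500.00 | 75.00 | 75.00 | 1687500.00 | 1687500.00
semicircular top | 8835.73 | 75.00 | 181.83 | 662679.70 | 1606609.40
triangular fin | 3900.00 | 170.00 | 43.33 | 663000.00 | 169000.00
hole | -6082.12 | 85.00 | 91.00 | -516980.49 | -553473.23
Σ | 29153.61 |  |  | 2496199.21 | 2909636.17
x_c = 2496199.21 / 29153.61 = 85.62 mm
y_c = 2909636.17 / 29153.61 = 99.80 mm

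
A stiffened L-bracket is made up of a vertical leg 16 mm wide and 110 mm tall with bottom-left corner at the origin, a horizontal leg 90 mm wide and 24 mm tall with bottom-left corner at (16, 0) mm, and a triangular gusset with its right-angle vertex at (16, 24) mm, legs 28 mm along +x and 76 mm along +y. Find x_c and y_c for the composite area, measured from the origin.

x_c = 34.67 mm, y_c = 35.15 mm

vertical leg: A = 16 × 110 = 1760.00, centroid at (8.00, 55.00).
horizontal leg: A = 90 × 24 = 2160.00, centroid at (61.00, 12.00).
gusset: A = ½·28·76 = 1064.00, centroid at (25.33, 49.33).
ΣA = 4984.00 mm², ΣAx_c = 172794.67 mm³, ΣAy_c = 175210.67 mm³.
x_c = 172794.67/4984.00 = 34.67 mm; y_c = 175210.67/4984.00 = 35.15 mm.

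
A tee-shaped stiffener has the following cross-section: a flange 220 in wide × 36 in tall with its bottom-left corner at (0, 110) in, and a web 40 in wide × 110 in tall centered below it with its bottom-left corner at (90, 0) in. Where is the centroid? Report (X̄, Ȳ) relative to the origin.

X̄ = 110.00 in, Ȳ = 101.93 in

web: A = 40 × 110 = 4400.00, centroid at (110.00, 55.00).
flange: A = 220 × 36 = 7920.00, centroid at (110.00, 128.00).
ΣA = 12320.00 in², ΣAX̄ = 1355200.00 in³, ΣAȲ = 1255760.00 in³.
X̄ = 1355200.00/12320.00 = 110.00 in; Ȳ = 1255760.00/12320.00 = 101.93 in.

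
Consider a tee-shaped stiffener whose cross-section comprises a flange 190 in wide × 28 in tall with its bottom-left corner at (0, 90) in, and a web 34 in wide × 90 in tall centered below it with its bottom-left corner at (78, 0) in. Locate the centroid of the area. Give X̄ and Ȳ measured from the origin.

Part | A | x̄ᵢ | ȳᵢ | A·x̄ᵢ | A·ȳᵢ
web | 3060.00 | 95.00 | 45.00 | 290700.00 | 137700.00
flange | 5320.00 | 95.00 | 104.00 | 505400.00 | 553280.00
Σ | 8380.00 |  |  | 796100.00 | 690980.00
X̄ = 796100.00 / 8380.00 = 95.00 in
Ȳ = 690980.00 / 8380.00 = 82.46 in

X̄ = 95.00 in, Ȳ = 82.46 in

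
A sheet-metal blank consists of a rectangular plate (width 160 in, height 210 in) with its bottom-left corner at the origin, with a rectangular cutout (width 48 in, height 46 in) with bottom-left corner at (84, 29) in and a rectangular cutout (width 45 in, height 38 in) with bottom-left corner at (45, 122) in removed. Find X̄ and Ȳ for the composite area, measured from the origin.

plate: A = 160 × 210 = 33600.00, centroid at (80.00, 105.00).
hole 1: A = −(48 × 46) = -2208.00, centroid at (108.00, 52.00).
hole 2: A = −(45 × 38) = -1710.00, centroid at (67.50, 141.00).
ΣA = 29682.00 in², ΣAX̄ = 2334111.00 in³, ΣAȲ = 3172074.00 in³.
X̄ = 2334111.00/29682.00 = 78.64 in; Ȳ = 3172074.00/29682.00 = 106.87 in.

X̄ = 78.64 in, Ȳ = 106.87 in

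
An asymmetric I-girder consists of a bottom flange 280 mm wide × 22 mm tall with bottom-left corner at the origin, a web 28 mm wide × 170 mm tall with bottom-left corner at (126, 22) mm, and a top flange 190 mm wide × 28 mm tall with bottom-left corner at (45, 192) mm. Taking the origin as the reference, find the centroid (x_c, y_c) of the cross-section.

bottom flange: A = 280 × 22 = 6160.00, centroid at (140.00, 11.00).
web: A = 28 × 170 = 4760.00, centroid at (140.00, 107.00).
top flange: A = 190 × 28 = 5320.00, centroid at (140.00, 206.00).
ΣA = 16240.00 mm²
ΣAx_c = (6160.00)(140.00) + (4760.00)(140.00) + (5320.00)(140.00) = 2273600.00 mm³
ΣAy_c = (6160.00)(11.00) + (4760.00)(107.00) + (5320.00)(206.00) = 1673000.00 mm³
x_c = 2273600.00 / 16240.00 = 140.00 mm
y_c = 1673000.00 / 16240.00 = 103.02 mm

x_c = 140.00 mm, y_c = 103.02 mm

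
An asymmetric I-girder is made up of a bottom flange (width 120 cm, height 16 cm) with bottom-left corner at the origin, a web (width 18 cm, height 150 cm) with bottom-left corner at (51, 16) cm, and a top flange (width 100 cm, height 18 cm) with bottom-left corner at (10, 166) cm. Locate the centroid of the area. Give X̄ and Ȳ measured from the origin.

bottom flange: A = 120 × 16 = 1920.00, centroid at (60.00, 8.00).
web: A = 18 × 150 = 2700.00, centroid at (60.00, 91.00).
top flange: A = 100 × 18 = 1800.00, centroid at (60.00, 175.00).
ΣA = 6420.00 cm²
ΣAX̄ = (1920.00)(60.00) + (2700.00)(60.00) + (1800.00)(60.00) = 385200.00 cm³
ΣAȲ = (1920.00)(8.00) + (2700.00)(91.00) + (1800.00)(175.00) = 576060.00 cm³
X̄ = 385200.00 / 6420.00 = 60.00 cm
Ȳ = 576060.00 / 6420.00 = 89.73 cm

X̄ = 60.00 cm, Ȳ = 89.73 cm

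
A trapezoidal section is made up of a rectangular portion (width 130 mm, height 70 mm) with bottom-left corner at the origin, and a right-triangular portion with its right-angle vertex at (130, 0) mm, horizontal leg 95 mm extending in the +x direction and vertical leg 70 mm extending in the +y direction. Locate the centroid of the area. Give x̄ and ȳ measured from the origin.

x̄ = 90.87 mm, ȳ = 31.88 mm

Part | A | x̄ᵢ | ȳᵢ | A·x̄ᵢ | A·ȳᵢ
rectangular portion | 9100.00 | 65.00 | 35.00 | 591500.00 | 318500.00
triangular portion | 3325.00 | 161.67 | 23.33 | 537541.67 | 77583.33
Σ | 12425.00 |  |  | 1129041.67 | 396083.33
x̄ = 1129041.67 / 12425.00 = 90.87 mm
ȳ = 396083.33 / 12425.00 = 31.88 mm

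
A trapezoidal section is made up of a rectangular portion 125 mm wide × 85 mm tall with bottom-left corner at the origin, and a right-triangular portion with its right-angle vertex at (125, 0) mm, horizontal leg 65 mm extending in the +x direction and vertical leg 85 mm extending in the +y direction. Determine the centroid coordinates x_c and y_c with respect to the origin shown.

rectangular portion: A = 125 × 85 = 10625.00, centroid at (62.50, 42.50).
triangular portion: A = ½·65·85 = 2762.50, centroid at (146.67, 28.33).
ΣA = 13387.50 mm², ΣAx_c = 1069229.17 mm³, ΣAy_c = 529833.33 mm³.
x_c = 1069229.17/13387.50 = 79.87 mm; y_c = 529833.33/13387.50 = 39.58 mm.

x_c = 79.87 mm, y_c = 39.58 mm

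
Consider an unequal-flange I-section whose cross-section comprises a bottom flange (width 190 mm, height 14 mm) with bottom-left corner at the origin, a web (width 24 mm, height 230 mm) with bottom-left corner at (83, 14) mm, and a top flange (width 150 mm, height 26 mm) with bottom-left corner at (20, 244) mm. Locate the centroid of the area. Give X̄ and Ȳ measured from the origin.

X̄ = 95.00 mm, Ȳ = 143.46 mm

bottom flange: A = 190 × 14 = 2660.00, centroid at (95.00, 7.00).
web: A = 24 × 230 = 5520.00, centroid at (95.00, 129.00).
top flange: A = 150 × 26 = 3900.00, centroid at (95.00, 257.00).
ΣA = 12080.00 mm²
ΣAX̄ = (2660.00)(95.00) + (5520.00)(95.00) + (3900.00)(95.00) = 1147600.00 mm³
ΣAȲ = (2660.00)(7.00) + (5520.00)(129.00) + (3900.00)(257.00) = 1733000.00 mm³
X̄ = 1147600.00 / 12080.00 = 95.00 mm
Ȳ = 1733000.00 / 12080.00 = 143.46 mm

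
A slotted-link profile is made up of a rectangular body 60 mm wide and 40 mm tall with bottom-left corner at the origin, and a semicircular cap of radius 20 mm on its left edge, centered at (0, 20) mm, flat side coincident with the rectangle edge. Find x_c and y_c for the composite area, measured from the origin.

rectangular body: A = 60 × 40 = 2400.00, centroid at (30.00, 20.00).
semicircular end: A = ½π·20² = 628.32, centroid at (-8.49, 20.00).
ΣA = 3028.32 mm², ΣAx_c = 66666.67 mm³, ΣAy_c = 60566.37 mm³.
x_c = 66666.67/3028.32 = 22.01 mm; y_c = 60566.37/3028.32 = 20.00 mm.

x_c = 22.01 mm, y_c = 20.00 mm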